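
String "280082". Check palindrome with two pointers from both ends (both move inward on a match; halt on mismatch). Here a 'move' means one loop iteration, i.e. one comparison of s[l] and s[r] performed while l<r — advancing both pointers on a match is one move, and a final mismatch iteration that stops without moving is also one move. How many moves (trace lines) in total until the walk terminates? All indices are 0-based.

l=0 r=5: '2'=='2', l++,r--
l=1 r=4: '8'=='8', l++,r--
l=2 r=3: '0'=='0', l++,r--

3 moves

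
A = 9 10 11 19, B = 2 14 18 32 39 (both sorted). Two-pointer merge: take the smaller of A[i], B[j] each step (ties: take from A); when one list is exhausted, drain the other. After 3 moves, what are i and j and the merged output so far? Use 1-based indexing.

i=3, j=2, merged so far=[2, 9, 10]

[i=1,j=1] A[i]=9>B[j]=2 take 2 → j++
[i=1,j=2] A[i]=9<=B[j]=14 take 9 → i++
[i=2,j=2] A[i]=10<=B[j]=14 take 10 → i++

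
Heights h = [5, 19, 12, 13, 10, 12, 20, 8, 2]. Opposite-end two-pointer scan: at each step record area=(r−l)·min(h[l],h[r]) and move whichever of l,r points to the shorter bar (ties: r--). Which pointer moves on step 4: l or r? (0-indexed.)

l

l=0 r=8: min(5,2)*8=16 best=16 *, r--
l=0 r=7: min(5,8)*7=35 best=35 *, l++
l=1 r=7: min(19,8)*6=48 best=48 *, r--
l=1 r=6: min(19,20)*5=95 best=95 *, l++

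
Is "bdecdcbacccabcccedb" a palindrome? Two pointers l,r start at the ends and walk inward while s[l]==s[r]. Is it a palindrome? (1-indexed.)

l=1 r=19: 'b'=='b', l++,r--
l=2 r=18: 'd'=='d', l++,r--
l=3 r=17: 'e'=='e', l++,r--
l=4 r=16: 'c'=='c', l++,r--
l=5 r=15: 'd'!='c', stop

not a palindrome (mismatch at 5,15)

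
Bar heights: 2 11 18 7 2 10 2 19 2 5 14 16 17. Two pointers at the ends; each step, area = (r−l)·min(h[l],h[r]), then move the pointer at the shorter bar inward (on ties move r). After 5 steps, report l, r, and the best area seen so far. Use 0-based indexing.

l=2, r=9, best area=170

l=0 r=12: min(2,17)*12=24 best=24 *, l++
l=1 r=12: min(11,17)*11=121 best=121 *, l++
l=2 r=12: min(18,17)*10=170 best=170 *, r--
l=2 r=11: min(18,16)*9=144 best=170, r--
l=2 r=10: min(18,14)*8=112 best=170, r--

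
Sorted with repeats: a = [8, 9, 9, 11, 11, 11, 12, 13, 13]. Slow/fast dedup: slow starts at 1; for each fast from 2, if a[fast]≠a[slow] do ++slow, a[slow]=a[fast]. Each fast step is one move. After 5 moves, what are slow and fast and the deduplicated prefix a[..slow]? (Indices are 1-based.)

(s=1,f=2) a[fast]=9≠a[slow]=8 write a[2]=9 → slow++,fast++
(s=2,f=3) a[fast]=9=a[slow] dup → fast++
(s=2,f=4) a[fast]=11≠a[slow]=9 write a[3]=11 → slow++,fast++
(s=3,f=5) a[fast]=11=a[slow] dup → fast++
(s=3,f=6) a[fast]=11=a[slow] dup → fast++

slow=3, fast=7, prefix=[8, 9, 11]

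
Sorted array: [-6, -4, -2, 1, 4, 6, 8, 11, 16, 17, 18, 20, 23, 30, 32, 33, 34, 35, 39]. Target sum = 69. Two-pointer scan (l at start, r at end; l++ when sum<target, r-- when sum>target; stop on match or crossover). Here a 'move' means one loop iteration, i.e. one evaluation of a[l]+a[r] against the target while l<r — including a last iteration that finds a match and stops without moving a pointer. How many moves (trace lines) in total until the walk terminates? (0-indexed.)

14 moves

[0,18] -6+39=33 <69 → l++
[1,18] -4+39=35 <69 → l++
[2,18] -2+39=37 <69 → l++
[3,18] 1+39=40 <69 → l++
[4,18] 4+39=43 <69 → l++
[5,18] 6+39=45 <69 → l++
[6,18] 8+39=47 <69 → l++
[7,18] 11+39=50 <69 → l++
[8,18] 16+39=55 <69 → l++
[9,18] 17+39=56 <69 → l++
[10,18] 18+39=57 <69 → l++
[11,18] 20+39=59 <69 → l++
[12,18] 23+39=62 <69 → l++
[13,18] 30+39=69 → found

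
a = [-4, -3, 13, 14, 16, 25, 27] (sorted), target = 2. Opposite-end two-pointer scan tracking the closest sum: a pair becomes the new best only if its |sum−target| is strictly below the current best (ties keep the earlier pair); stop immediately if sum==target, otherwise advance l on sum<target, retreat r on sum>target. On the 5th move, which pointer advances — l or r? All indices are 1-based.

r

l=1 r=7: -4+27=23 d=21 *, r--
l=1 r=6: -4+25=21 d=19 *, r--
l=1 r=5: -4+16=12 d=10 *, r--
l=1 r=4: -4+14=10 d=8 *, r--
l=1 r=3: -4+13=9 d=7 *, r--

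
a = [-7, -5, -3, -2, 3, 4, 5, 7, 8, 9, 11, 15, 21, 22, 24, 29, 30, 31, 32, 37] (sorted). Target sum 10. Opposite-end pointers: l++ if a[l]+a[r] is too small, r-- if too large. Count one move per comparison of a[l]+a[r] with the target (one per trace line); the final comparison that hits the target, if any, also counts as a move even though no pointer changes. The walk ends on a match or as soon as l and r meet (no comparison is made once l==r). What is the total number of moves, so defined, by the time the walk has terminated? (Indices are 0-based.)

10 moves

[0,19] -7+37=30 >10 → r--
[0,18] -7+32=25 >10 → r--
[0,17] -7+31=24 >10 → r--
[0,16] -7+30=23 >10 → r--
[0,15] -7+29=22 >10 → r--
[0,14] -7+24=17 >10 → r--
[0,13] -7+22=15 >10 → r--
[0,12] -7+21=14 >10 → r--
[0,11] -7+15=8 <10 → l++
[1,11] -5+15=10 → found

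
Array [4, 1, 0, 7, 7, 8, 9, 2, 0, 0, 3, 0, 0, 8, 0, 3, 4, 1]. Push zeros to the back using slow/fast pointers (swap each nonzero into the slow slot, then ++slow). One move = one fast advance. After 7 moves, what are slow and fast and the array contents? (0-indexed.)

slow=0 fast=0: a[fast]=4≠0 swap→a[0]=4, slow++,fast++
slow=1 fast=1: a[fast]=1≠0 swap→a[1]=1, slow++,fast++
slow=2 fast=2: a[fast]=0, fast++
slow=2 fast=3: a[fast]=7≠0 swap→a[2]=7, slow++,fast++
slow=3 fast=4: a[fast]=7≠0 swap→a[3]=7, slow++,fast++
slow=4 fast=5: a[fast]=8≠0 swap→a[4]=8, slow++,fast++
slow=5 fast=6: a[fast]=9≠0 swap→a[5]=9, slow++,fast++

slow=6, fast=7, a=[4, 1, 7, 7, 8, 9, 0, 2, 0, 0, 3, 0, 0, 8, 0, 3, 4, 1]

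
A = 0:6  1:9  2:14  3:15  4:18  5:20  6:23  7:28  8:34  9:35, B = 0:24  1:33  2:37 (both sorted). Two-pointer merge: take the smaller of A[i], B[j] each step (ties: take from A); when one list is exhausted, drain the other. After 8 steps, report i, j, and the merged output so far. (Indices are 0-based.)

i=7, j=1, merged so far=[6, 9, 14, 15, 18, 20, 23, 24]

i=0 j=0: A[i]=6<=B[j]=24 take 6, i++
i=1 j=0: A[i]=9<=B[j]=24 take 9, i++
i=2 j=0: A[i]=14<=B[j]=24 take 14, i++
i=3 j=0: A[i]=15<=B[j]=24 take 15, i++
i=4 j=0: A[i]=18<=B[j]=24 take 18, i++
i=5 j=0: A[i]=20<=B[j]=24 take 20, i++
i=6 j=0: A[i]=23<=B[j]=24 take 23, i++
i=7 j=0: A[i]=28>B[j]=24 take 24, j++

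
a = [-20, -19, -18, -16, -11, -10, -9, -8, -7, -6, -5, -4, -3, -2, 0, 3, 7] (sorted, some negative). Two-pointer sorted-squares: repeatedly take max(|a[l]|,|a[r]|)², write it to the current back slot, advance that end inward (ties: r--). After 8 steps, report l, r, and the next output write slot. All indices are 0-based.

[0,16] |-20|>|7| out[16]=400 → l++
[1,16] |-19|>|7| out[15]=361 → l++
[2,16] |-18|>|7| out[14]=324 → l++
[3,16] |-16|>|7| out[13]=256 → l++
[4,16] |-11|>|7| out[12]=121 → l++
[5,16] |-10|>|7| out[11]=100 → l++
[6,16] |-9|>|7| out[10]=81 → l++
[7,16] |-8|>|7| out[9]=64 → l++

l=8, r=16, next write slot=8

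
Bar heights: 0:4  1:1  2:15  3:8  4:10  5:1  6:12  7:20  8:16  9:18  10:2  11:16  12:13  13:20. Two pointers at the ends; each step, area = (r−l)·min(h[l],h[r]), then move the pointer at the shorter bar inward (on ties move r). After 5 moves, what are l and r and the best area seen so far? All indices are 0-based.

l=5, r=13, best area=165

[0,13] min(4,20)*13=52 best=52 * → l++
[1,13] min(1,20)*12=12 best=52 → l++
[2,13] min(15,20)*11=165 best=165 * → l++
[3,13] min(8,20)*10=80 best=165 → l++
[4,13] min(10,20)*9=90 best=165 → l++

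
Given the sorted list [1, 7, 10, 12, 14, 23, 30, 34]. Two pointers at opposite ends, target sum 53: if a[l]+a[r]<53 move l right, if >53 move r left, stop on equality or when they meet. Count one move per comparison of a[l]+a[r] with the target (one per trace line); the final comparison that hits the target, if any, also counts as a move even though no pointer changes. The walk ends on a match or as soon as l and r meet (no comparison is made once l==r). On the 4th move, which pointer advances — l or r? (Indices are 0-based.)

[0,7] 1+34=35 <53 → l++
[1,7] 7+34=41 <53 → l++
[2,7] 10+34=44 <53 → l++
[3,7] 12+34=46 <53 → l++

l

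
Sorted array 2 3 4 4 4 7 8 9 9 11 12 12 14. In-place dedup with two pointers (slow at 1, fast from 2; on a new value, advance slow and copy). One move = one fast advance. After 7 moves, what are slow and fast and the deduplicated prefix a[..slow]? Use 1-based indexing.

(s=1,f=2) a[fast]=3≠a[slow]=2 write a[2]=3 → slow++,fast++
(s=2,f=3) a[fast]=4≠a[slow]=3 write a[3]=4 → slow++,fast++
(s=3,f=4) a[fast]=4=a[slow] dup → fast++
(s=3,f=5) a[fast]=4=a[slow] dup → fast++
(s=3,f=6) a[fast]=7≠a[slow]=4 write a[4]=7 → slow++,fast++
(s=4,f=7) a[fast]=8≠a[slow]=7 write a[5]=8 → slow++,fast++
(s=5,f=8) a[fast]=9≠a[slow]=8 write a[6]=9 → slow++,fast++

slow=6, fast=9, prefix=[2, 3, 4, 7, 8, 9]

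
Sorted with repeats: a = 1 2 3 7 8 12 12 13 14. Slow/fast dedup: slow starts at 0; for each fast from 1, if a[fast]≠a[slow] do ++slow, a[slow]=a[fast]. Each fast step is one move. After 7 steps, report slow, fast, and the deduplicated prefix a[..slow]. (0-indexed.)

(s=0,f=1) a[fast]=2≠a[slow]=1 write a[1]=2 → slow++,fast++
(s=1,f=2) a[fast]=3≠a[slow]=2 write a[2]=3 → slow++,fast++
(s=2,f=3) a[fast]=7≠a[slow]=3 write a[3]=7 → slow++,fast++
(s=3,f=4) a[fast]=8≠a[slow]=7 write a[4]=8 → slow++,fast++
(s=4,f=5) a[fast]=12≠a[slow]=8 write a[5]=12 → slow++,fast++
(s=5,f=6) a[fast]=12=a[slow] dup → fast++
(s=5,f=7) a[fast]=13≠a[slow]=12 write a[6]=13 → slow++,fast++

slow=6, fast=8, prefix=[1, 2, 3, 7, 8, 12, 13]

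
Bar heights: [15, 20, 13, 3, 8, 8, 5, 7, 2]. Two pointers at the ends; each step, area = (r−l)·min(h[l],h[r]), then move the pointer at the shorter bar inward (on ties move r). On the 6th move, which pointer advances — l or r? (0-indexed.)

l=0 r=8: min(15,2)*8=16 best=16 *, r--
l=0 r=7: min(15,7)*7=49 best=49 *, r--
l=0 r=6: min(15,5)*6=30 best=49, r--
l=0 r=5: min(15,8)*5=40 best=49, r--
l=0 r=4: min(15,8)*4=32 best=49, r--
l=0 r=3: min(15,3)*3=9 best=49, r--

r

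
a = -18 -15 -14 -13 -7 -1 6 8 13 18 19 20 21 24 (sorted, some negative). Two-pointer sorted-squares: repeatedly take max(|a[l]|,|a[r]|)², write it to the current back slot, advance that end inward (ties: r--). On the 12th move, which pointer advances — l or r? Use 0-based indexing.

l

l=0 r=13: |-18|<=|24| out[13]=576, r--
l=0 r=12: |-18|<=|21| out[12]=441, r--
l=0 r=11: |-18|<=|20| out[11]=400, r--
l=0 r=10: |-18|<=|19| out[10]=361, r--
l=0 r=9: |-18|<=|18| out[9]=324, r--
l=0 r=8: |-18|>|13| out[8]=324, l++
l=1 r=8: |-15|>|13| out[7]=225, l++
l=2 r=8: |-14|>|13| out[6]=196, l++
l=3 r=8: |-13|<=|13| out[5]=169, r--
l=3 r=7: |-13|>|8| out[4]=169, l++
l=4 r=7: |-7|<=|8| out[3]=64, r--
l=4 r=6: |-7|>|6| out[2]=49, l++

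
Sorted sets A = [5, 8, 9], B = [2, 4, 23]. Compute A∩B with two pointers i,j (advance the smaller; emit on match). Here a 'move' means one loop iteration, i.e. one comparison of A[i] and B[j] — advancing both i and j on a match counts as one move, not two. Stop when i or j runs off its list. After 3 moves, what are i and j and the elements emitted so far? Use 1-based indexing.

[i=1,j=1] 5>2 → j++
[i=1,j=2] 5>4 → j++
[i=1,j=3] 5<23 → i++

i=2, j=3, emitted=[]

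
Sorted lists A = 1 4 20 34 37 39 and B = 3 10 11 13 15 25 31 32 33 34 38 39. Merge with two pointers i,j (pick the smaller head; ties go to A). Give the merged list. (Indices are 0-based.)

[1, 3, 4, 10, 11, 13, 15, 20, 25, 31, 32, 33, 34, 34, 37, 38, 39, 39]

i=0 j=0: A[i]=1<=B[j]=3 take 1, i++
i=1 j=0: A[i]=4>B[j]=3 take 3, j++
i=1 j=1: A[i]=4<=B[j]=10 take 4, i++
i=2 j=1: A[i]=20>B[j]=10 take 10, j++
i=2 j=2: A[i]=20>B[j]=11 take 11, j++
i=2 j=3: A[i]=20>B[j]=13 take 13, j++
i=2 j=4: A[i]=20>B[j]=15 take 15, j++
i=2 j=5: A[i]=20<=B[j]=25 take 20, i++
i=3 j=5: A[i]=34>B[j]=25 take 25, j++
i=3 j=6: A[i]=34>B[j]=31 take 31, j++
i=3 j=7: A[i]=34>B[j]=32 take 32, j++
i=3 j=8: A[i]=34>B[j]=33 take 33, j++
i=3 j=9: A[i]=34<=B[j]=34 take 34, i++
i=4 j=9: A[i]=37>B[j]=34 take 34, j++
i=4 j=10: A[i]=37<=B[j]=38 take 37, i++
i=5 j=10: A[i]=39>B[j]=38 take 38, j++
i=5 j=11: A[i]=39<=B[j]=39 take 39, i++
i=6 j=11: A done, take B[j]=39, j++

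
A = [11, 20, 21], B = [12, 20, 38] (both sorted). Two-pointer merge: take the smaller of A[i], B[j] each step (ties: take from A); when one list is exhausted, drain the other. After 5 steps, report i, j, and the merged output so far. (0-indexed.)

[i=0,j=0] A[i]=11<=B[j]=12 take 11 → i++
[i=1,j=0] A[i]=20>B[j]=12 take 12 → j++
[i=1,j=1] A[i]=20<=B[j]=20 take 20 → i++
[i=2,j=1] A[i]=21>B[j]=20 take 20 → j++
[i=2,j=2] A[i]=21<=B[j]=38 take 21 → i++

i=3, j=2, merged so far=[11, 12, 20, 20, 21]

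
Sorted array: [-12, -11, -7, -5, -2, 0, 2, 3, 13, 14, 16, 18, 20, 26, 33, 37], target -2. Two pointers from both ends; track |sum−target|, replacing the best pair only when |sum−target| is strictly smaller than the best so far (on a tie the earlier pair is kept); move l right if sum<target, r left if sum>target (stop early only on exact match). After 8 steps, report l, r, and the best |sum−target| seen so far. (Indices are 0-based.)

[0,15] -12+37=25 d=27 * → r--
[0,14] -12+33=21 d=23 * → r--
[0,13] -12+26=14 d=16 * → r--
[0,12] -12+20=8 d=10 * → r--
[0,11] -12+18=6 d=8 * → r--
[0,10] -12+16=4 d=6 * → r--
[0,9] -12+14=2 d=4 * → r--
[0,8] -12+13=1 d=3 * → r--

l=0, r=7, best |Δ|=3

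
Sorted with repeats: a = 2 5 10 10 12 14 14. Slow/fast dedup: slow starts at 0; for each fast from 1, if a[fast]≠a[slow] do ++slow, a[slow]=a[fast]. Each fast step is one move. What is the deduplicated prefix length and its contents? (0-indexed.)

length 5; prefix = [2, 5, 10, 12, 14]

slow=0 fast=1: a[fast]=5≠a[slow]=2 write a[1]=5, slow++,fast++
slow=1 fast=2: a[fast]=10≠a[slow]=5 write a[2]=10, slow++,fast++
slow=2 fast=3: a[fast]=10=a[slow] dup, fast++
slow=2 fast=4: a[fast]=12≠a[slow]=10 write a[3]=12, slow++,fast++
slow=3 fast=5: a[fast]=14≠a[slow]=12 write a[4]=14, slow++,fast++
slow=4 fast=6: a[fast]=14=a[slow] dup, fast++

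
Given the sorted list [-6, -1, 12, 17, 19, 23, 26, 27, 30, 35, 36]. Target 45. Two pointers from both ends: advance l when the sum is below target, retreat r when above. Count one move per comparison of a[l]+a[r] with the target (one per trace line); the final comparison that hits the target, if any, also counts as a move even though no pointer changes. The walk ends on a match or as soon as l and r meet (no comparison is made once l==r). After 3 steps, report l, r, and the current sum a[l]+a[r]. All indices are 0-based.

[0,10] -6+36=30 <45 → l++
[1,10] -1+36=35 <45 → l++
[2,10] 12+36=48 >45 → r--

l=2, r=9, sum=47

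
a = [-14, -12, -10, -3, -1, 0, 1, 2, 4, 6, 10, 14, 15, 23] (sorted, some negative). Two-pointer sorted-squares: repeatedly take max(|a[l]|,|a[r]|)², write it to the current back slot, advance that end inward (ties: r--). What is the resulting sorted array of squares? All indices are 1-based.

l=1 r=14: |-14|<=|23| out[14]=529, r--
l=1 r=13: |-14|<=|15| out[13]=225, r--
l=1 r=12: |-14|<=|14| out[12]=196, r--
l=1 r=11: |-14|>|10| out[11]=196, l++
l=2 r=11: |-12|>|10| out[10]=144, l++
l=3 r=11: |-10|<=|10| out[9]=100, r--
l=3 r=10: |-10|>|6| out[8]=100, l++
l=4 r=10: |-3|<=|6| out[7]=36, r--
l=4 r=9: |-3|<=|4| out[6]=16, r--
l=4 r=8: |-3|>|2| out[5]=9, l++
l=5 r=8: |-1|<=|2| out[4]=4, r--
l=5 r=7: |-1|<=|1| out[3]=1, r--
l=5 r=6: |-1|>|0| out[2]=1, l++
l=6 r=6: |0|<=|0| out[1]=0, r--

[0, 1, 1, 4, 9, 16, 36, 100, 100, 144, 196, 196, 225, 529]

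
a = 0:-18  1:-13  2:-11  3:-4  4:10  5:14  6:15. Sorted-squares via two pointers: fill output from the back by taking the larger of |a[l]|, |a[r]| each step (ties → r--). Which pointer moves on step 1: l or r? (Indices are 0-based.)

l

[0,6] |-18|>|15| out[6]=324 → l++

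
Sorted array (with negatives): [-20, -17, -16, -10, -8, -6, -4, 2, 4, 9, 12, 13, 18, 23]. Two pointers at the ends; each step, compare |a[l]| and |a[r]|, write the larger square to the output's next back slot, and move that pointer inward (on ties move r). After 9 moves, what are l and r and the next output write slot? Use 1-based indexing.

l=1 r=14: |-20|<=|23| out[14]=529, r--
l=1 r=13: |-20|>|18| out[13]=400, l++
l=2 r=13: |-17|<=|18| out[12]=324, r--
l=2 r=12: |-17|>|13| out[11]=289, l++
l=3 r=12: |-16|>|13| out[10]=256, l++
l=4 r=12: |-10|<=|13| out[9]=169, r--
l=4 r=11: |-10|<=|12| out[8]=144, r--
l=4 r=10: |-10|>|9| out[7]=100, l++
l=5 r=10: |-8|<=|9| out[6]=81, r--

l=5, r=9, next write slot=5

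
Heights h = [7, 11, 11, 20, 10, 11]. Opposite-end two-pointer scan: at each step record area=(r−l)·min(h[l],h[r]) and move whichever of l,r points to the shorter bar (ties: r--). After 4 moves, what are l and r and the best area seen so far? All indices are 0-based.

l=0 r=5: min(7,11)*5=35 best=35 *, l++
l=1 r=5: min(11,11)*4=44 best=44 *, r--
l=1 r=4: min(11,10)*3=30 best=44, r--
l=1 r=3: min(11,20)*2=22 best=44, l++

l=2, r=3, best area=44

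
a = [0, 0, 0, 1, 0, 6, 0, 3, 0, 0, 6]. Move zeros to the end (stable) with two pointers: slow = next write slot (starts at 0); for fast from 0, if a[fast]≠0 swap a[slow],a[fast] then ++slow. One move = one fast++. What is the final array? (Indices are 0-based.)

[1, 6, 3, 6, 0, 0, 0, 0, 0, 0, 0]

slow=0 fast=0: a[fast]=0, fast++
slow=0 fast=1: a[fast]=0, fast++
slow=0 fast=2: a[fast]=0, fast++
slow=0 fast=3: a[fast]=1≠0 swap→a[0]=1, slow++,fast++
slow=1 fast=4: a[fast]=0, fast++
slow=1 fast=5: a[fast]=6≠0 swap→a[1]=6, slow++,fast++
slow=2 fast=6: a[fast]=0, fast++
slow=2 fast=7: a[fast]=3≠0 swap→a[2]=3, slow++,fast++
slow=3 fast=8: a[fast]=0, fast++
slow=3 fast=9: a[fast]=0, fast++
slow=3 fast=10: a[fast]=6≠0 swap→a[3]=6, slow++,fast++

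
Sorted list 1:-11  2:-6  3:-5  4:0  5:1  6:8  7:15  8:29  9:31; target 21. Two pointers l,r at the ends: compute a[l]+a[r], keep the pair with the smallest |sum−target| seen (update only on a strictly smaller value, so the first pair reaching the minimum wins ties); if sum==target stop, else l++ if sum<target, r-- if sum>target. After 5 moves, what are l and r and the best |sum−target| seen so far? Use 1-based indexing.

l=4, r=7, best |Δ|=1

l=1 r=9: -11+31=20 d=1 *, l++
l=2 r=9: -6+31=25 d=4, r--
l=2 r=8: -6+29=23 d=2, r--
l=2 r=7: -6+15=9 d=12, l++
l=3 r=7: -5+15=10 d=11, l++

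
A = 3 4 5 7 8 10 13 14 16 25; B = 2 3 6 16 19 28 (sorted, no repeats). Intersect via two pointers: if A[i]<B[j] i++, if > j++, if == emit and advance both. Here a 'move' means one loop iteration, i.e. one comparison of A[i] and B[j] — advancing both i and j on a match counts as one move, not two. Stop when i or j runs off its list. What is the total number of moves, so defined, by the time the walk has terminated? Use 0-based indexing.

[i=0,j=0] 3>2 → j++
[i=0,j=1] 3==3 emit → i++,j++
[i=1,j=2] 4<6 → i++
[i=2,j=2] 5<6 → i++
[i=3,j=2] 7>6 → j++
[i=3,j=3] 7<16 → i++
[i=4,j=3] 8<16 → i++
[i=5,j=3] 10<16 → i++
[i=6,j=3] 13<16 → i++
[i=7,j=3] 14<16 → i++
[i=8,j=3] 16==16 emit → i++,j++
[i=9,j=4] 25>19 → j++
[i=9,j=5] 25<28 → i++

13 moves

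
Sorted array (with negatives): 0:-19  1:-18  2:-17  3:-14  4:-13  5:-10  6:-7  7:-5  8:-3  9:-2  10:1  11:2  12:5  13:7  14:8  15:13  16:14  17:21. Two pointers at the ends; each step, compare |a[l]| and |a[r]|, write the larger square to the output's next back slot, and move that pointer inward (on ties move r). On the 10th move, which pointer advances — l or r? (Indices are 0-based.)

l=0 r=17: |-19|<=|21| out[17]=441, r--
l=0 r=16: |-19|>|14| out[16]=361, l++
l=1 r=16: |-18|>|14| out[15]=324, l++
l=2 r=16: |-17|>|14| out[14]=289, l++
l=3 r=16: |-14|<=|14| out[13]=196, r--
l=3 r=15: |-14|>|13| out[12]=196, l++
l=4 r=15: |-13|<=|13| out[11]=169, r--
l=4 r=14: |-13|>|8| out[10]=169, l++
l=5 r=14: |-10|>|8| out[9]=100, l++
l=6 r=14: |-7|<=|8| out[8]=64, r--

r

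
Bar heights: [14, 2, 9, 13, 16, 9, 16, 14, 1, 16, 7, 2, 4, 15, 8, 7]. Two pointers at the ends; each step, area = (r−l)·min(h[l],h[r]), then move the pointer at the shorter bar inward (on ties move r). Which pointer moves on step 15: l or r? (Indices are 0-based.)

r

[0,15] min(14,7)*15=105 best=105 * → r--
[0,14] min(14,8)*14=112 best=112 * → r--
[0,13] min(14,15)*13=182 best=182 * → l++
[1,13] min(2,15)*12=24 best=182 → l++
[2,13] min(9,15)*11=99 best=182 → l++
[3,13] min(13,15)*10=130 best=182 → l++
[4,13] min(16,15)*9=135 best=182 → r--
[4,12] min(16,4)*8=32 best=182 → r--
[4,11] min(16,2)*7=14 best=182 → r--
[4,10] min(16,7)*6=42 best=182 → r--
[4,9] min(16,16)*5=80 best=182 → r--
[4,8] min(16,1)*4=4 best=182 → r--
[4,7] min(16,14)*3=42 best=182 → r--
[4,6] min(16,16)*2=32 best=182 → r--
[4,5] min(16,9)*1=9 best=182 → r--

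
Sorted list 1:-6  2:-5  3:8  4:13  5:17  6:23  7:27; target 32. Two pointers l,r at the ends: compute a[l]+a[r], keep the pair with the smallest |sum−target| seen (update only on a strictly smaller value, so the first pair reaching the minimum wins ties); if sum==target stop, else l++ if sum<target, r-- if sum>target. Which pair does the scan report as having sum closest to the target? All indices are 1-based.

l=1 r=7: -6+27=21 d=11 *, l++
l=2 r=7: -5+27=22 d=10 *, l++
l=3 r=7: 8+27=35 d=3 *, r--
l=3 r=6: 8+23=31 d=1 *, l++
l=4 r=6: 13+23=36 d=4, r--
l=4 r=5: 13+17=30 d=2, l++

pair (8, 23) with sum 31 (|Δ|=1)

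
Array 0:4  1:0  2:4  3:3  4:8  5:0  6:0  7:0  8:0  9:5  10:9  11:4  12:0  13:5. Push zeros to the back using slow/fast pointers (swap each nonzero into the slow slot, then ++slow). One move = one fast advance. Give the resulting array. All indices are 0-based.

[4, 4, 3, 8, 5, 9, 4, 5, 0, 0, 0, 0, 0, 0]

(s=0,f=0) a[fast]=4≠0 swap→a[0]=4 → slow++,fast++
(s=1,f=1) a[fast]=0 → fast++
(s=1,f=2) a[fast]=4≠0 swap→a[1]=4 → slow++,fast++
(s=2,f=3) a[fast]=3≠0 swap→a[2]=3 → slow++,fast++
(s=3,f=4) a[fast]=8≠0 swap→a[3]=8 → slow++,fast++
(s=4,f=5) a[fast]=0 → fast++
(s=4,f=6) a[fast]=0 → fast++
(s=4,f=7) a[fast]=0 → fast++
(s=4,f=8) a[fast]=0 → fast++
(s=4,f=9) a[fast]=5≠0 swap→a[4]=5 → slow++,fast++
(s=5,f=10) a[fast]=9≠0 swap→a[5]=9 → slow++,fast++
(s=6,f=11) a[fast]=4≠0 swap→a[6]=4 → slow++,fast++
(s=7,f=12) a[fast]=0 → fast++
(s=7,f=13) a[fast]=5≠0 swap→a[7]=5 → slow++,fast++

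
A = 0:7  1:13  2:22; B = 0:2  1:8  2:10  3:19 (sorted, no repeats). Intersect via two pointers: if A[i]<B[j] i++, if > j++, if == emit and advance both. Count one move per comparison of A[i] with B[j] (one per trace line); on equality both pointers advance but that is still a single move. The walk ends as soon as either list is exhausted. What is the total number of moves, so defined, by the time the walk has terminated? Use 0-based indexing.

6 moves

[i=0,j=0] 7>2 → j++
[i=0,j=1] 7<8 → i++
[i=1,j=1] 13>8 → j++
[i=1,j=2] 13>10 → j++
[i=1,j=3] 13<19 → i++
[i=2,j=3] 22>19 → j++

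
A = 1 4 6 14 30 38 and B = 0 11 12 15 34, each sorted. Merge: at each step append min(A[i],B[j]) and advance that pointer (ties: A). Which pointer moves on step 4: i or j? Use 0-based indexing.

i

[i=0,j=0] A[i]=1>B[j]=0 take 0 → j++
[i=0,j=1] A[i]=1<=B[j]=11 take 1 → i++
[i=1,j=1] A[i]=4<=B[j]=11 take 4 → i++
[i=2,j=1] A[i]=6<=B[j]=11 take 6 → i++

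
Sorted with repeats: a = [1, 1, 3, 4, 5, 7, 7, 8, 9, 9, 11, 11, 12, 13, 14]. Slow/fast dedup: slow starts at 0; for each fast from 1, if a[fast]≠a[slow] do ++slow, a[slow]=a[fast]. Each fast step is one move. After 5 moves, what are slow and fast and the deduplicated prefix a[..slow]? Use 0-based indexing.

slow=4, fast=6, prefix=[1, 3, 4, 5, 7]

(s=0,f=1) a[fast]=1=a[slow] dup → fast++
(s=0,f=2) a[fast]=3≠a[slow]=1 write a[1]=3 → slow++,fast++
(s=1,f=3) a[fast]=4≠a[slow]=3 write a[2]=4 → slow++,fast++
(s=2,f=4) a[fast]=5≠a[slow]=4 write a[3]=5 → slow++,fast++
(s=3,f=5) a[fast]=7≠a[slow]=5 write a[4]=7 → slow++,fast++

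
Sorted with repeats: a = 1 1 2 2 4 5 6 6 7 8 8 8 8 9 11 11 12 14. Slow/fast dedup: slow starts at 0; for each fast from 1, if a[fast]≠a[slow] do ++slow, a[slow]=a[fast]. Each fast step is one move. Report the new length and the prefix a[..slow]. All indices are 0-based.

length 11; prefix = [1, 2, 4, 5, 6, 7, 8, 9, 11, 12, 14]

slow=0 fast=1: a[fast]=1=a[slow] dup, fast++
slow=0 fast=2: a[fast]=2≠a[slow]=1 write a[1]=2, slow++,fast++
slow=1 fast=3: a[fast]=2=a[slow] dup, fast++
slow=1 fast=4: a[fast]=4≠a[slow]=2 write a[2]=4, slow++,fast++
slow=2 fast=5: a[fast]=5≠a[slow]=4 write a[3]=5, slow++,fast++
slow=3 fast=6: a[fast]=6≠a[slow]=5 write a[4]=6, slow++,fast++
slow=4 fast=7: a[fast]=6=a[slow] dup, fast++
slow=4 fast=8: a[fast]=7≠a[slow]=6 write a[5]=7, slow++,fast++
slow=5 fast=9: a[fast]=8≠a[slow]=7 write a[6]=8, slow++,fast++
slow=6 fast=10: a[fast]=8=a[slow] dup, fast++
slow=6 fast=11: a[fast]=8=a[slow] dup, fast++
slow=6 fast=12: a[fast]=8=a[slow] dup, fast++
slow=6 fast=13: a[fast]=9≠a[slow]=8 write a[7]=9, slow++,fast++
slow=7 fast=14: a[fast]=11≠a[slow]=9 write a[8]=11, slow++,fast++
slow=8 fast=15: a[fast]=11=a[slow] dup, fast++
slow=8 fast=16: a[fast]=12≠a[slow]=11 write a[9]=12, slow++,fast++
slow=9 fast=17: a[fast]=14≠a[slow]=12 write a[10]=14, slow++,fast++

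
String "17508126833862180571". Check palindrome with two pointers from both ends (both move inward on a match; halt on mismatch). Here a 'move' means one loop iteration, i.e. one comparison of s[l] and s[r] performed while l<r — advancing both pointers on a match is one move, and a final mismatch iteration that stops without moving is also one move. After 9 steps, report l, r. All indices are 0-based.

l=9, r=10

[0,19] '1'=='1' → l++,r--
[1,18] '7'=='7' → l++,r--
[2,17] '5'=='5' → l++,r--
[3,16] '0'=='0' → l++,r--
[4,15] '8'=='8' → l++,r--
[5,14] '1'=='1' → l++,r--
[6,13] '2'=='2' → l++,r--
[7,12] '6'=='6' → l++,r--
[8,11] '8'=='8' → l++,r--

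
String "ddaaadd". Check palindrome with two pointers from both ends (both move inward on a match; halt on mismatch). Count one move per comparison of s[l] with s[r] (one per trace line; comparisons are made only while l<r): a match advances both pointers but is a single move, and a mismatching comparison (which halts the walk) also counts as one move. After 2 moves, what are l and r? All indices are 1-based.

[1,7] 'd'=='d' → l++,r--
[2,6] 'd'=='d' → l++,r--

l=3, r=5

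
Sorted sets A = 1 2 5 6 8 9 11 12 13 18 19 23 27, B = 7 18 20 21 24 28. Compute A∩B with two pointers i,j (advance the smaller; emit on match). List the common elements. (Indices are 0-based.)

[i=0,j=0] 1<7 → i++
[i=1,j=0] 2<7 → i++
[i=2,j=0] 5<7 → i++
[i=3,j=0] 6<7 → i++
[i=4,j=0] 8>7 → j++
[i=4,j=1] 8<18 → i++
[i=5,j=1] 9<18 → i++
[i=6,j=1] 11<18 → i++
[i=7,j=1] 12<18 → i++
[i=8,j=1] 13<18 → i++
[i=9,j=1] 18==18 emit → i++,j++
[i=10,j=2] 19<20 → i++
[i=11,j=2] 23>20 → j++
[i=11,j=3] 23>21 → j++
[i=11,j=4] 23<24 → i++
[i=12,j=4] 27>24 → j++
[i=12,j=5] 27<28 → i++

intersection = [18]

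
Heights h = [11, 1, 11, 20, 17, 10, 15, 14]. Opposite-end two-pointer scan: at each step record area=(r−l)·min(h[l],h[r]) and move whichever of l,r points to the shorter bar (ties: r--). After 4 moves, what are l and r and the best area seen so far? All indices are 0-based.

l=3, r=6, best area=77

l=0 r=7: min(11,14)*7=77 best=77 *, l++
l=1 r=7: min(1,14)*6=6 best=77, l++
l=2 r=7: min(11,14)*5=55 best=77, l++
l=3 r=7: min(20,14)*4=56 best=77, r--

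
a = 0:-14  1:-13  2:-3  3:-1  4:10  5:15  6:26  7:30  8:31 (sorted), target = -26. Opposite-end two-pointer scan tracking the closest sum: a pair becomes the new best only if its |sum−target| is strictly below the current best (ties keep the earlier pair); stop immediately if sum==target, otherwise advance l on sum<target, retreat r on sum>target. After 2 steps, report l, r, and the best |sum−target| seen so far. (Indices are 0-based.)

[0,8] -14+31=17 d=43 * → r--
[0,7] -14+30=16 d=42 * → r--

l=0, r=6, best |Δ|=42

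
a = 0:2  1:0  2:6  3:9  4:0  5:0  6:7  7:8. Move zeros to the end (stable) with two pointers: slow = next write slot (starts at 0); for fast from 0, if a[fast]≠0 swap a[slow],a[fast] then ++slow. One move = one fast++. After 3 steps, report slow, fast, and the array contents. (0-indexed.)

slow=2, fast=3, a=[2, 6, 0, 9, 0, 0, 7, 8]

slow=0 fast=0: a[fast]=2≠0 swap→a[0]=2, slow++,fast++
slow=1 fast=1: a[fast]=0, fast++
slow=1 fast=2: a[fast]=6≠0 swap→a[1]=6, slow++,fast++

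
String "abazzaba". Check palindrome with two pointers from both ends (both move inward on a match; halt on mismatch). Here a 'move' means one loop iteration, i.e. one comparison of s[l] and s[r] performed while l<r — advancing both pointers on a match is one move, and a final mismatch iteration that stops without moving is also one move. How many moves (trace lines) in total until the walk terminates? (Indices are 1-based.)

l=1 r=8: 'a'=='a', l++,r--
l=2 r=7: 'b'=='b', l++,r--
l=3 r=6: 'a'=='a', l++,r--
l=4 r=5: 'z'=='z', l++,r--

4 moves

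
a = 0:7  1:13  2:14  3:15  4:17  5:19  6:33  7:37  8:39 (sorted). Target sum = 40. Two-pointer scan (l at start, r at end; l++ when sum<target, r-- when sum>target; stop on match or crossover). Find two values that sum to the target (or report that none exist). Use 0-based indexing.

l=0 r=8: 7+39=46 >40, r--
l=0 r=7: 7+37=44 >40, r--
l=0 r=6: 7+33=40, found

(7, 33)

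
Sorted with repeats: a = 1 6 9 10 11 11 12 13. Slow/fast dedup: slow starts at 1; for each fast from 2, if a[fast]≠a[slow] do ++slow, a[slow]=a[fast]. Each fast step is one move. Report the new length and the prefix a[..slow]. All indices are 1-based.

slow=1 fast=2: a[fast]=6≠a[slow]=1 write a[2]=6, slow++,fast++
slow=2 fast=3: a[fast]=9≠a[slow]=6 write a[3]=9, slow++,fast++
slow=3 fast=4: a[fast]=10≠a[slow]=9 write a[4]=10, slow++,fast++
slow=4 fast=5: a[fast]=11≠a[slow]=10 write a[5]=11, slow++,fast++
slow=5 fast=6: a[fast]=11=a[slow] dup, fast++
slow=5 fast=7: a[fast]=12≠a[slow]=11 write a[6]=12, slow++,fast++
slow=6 fast=8: a[fast]=13≠a[slow]=12 write a[7]=13, slow++,fast++

length 7; prefix = [1, 6, 9, 10, 11, 12, 13]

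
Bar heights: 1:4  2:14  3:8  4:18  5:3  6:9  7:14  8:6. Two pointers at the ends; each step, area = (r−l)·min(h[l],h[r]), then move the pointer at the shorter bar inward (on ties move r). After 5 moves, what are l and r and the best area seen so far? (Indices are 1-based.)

[1,8] min(4,6)*7=28 best=28 * → l++
[2,8] min(14,6)*6=36 best=36 * → r--
[2,7] min(14,14)*5=70 best=70 * → r--
[2,6] min(14,9)*4=36 best=70 → r--
[2,5] min(14,3)*3=9 best=70 → r--

l=2, r=4, best area=70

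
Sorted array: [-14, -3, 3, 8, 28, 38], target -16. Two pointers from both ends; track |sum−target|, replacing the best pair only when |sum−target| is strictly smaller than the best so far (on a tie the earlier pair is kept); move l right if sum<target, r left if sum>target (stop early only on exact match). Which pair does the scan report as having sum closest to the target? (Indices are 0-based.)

pair (-14, -3) with sum -17 (|Δ|=1)

l=0 r=5: -14+38=24 d=40 *, r--
l=0 r=4: -14+28=14 d=30 *, r--
l=0 r=3: -14+8=-6 d=10 *, r--
l=0 r=2: -14+3=-11 d=5 *, r--
l=0 r=1: -14+-3=-17 d=1 *, l++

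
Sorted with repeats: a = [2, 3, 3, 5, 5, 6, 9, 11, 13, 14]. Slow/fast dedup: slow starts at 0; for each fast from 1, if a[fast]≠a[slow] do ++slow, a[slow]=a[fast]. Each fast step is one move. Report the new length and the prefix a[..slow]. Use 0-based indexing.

length 8; prefix = [2, 3, 5, 6, 9, 11, 13, 14]

slow=0 fast=1: a[fast]=3≠a[slow]=2 write a[1]=3, slow++,fast++
slow=1 fast=2: a[fast]=3=a[slow] dup, fast++
slow=1 fast=3: a[fast]=5≠a[slow]=3 write a[2]=5, slow++,fast++
slow=2 fast=4: a[fast]=5=a[slow] dup, fast++
slow=2 fast=5: a[fast]=6≠a[slow]=5 write a[3]=6, slow++,fast++
slow=3 fast=6: a[fast]=9≠a[slow]=6 write a[4]=9, slow++,fast++
slow=4 fast=7: a[fast]=11≠a[slow]=9 write a[5]=11, slow++,fast++
slow=5 fast=8: a[fast]=13≠a[slow]=11 write a[6]=13, slow++,fast++
slow=6 fast=9: a[fast]=14≠a[slow]=13 write a[7]=14, slow++,fast++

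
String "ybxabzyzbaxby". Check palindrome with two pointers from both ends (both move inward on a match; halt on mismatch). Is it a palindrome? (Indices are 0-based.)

palindrome

[0,12] 'y'=='y' → l++,r--
[1,11] 'b'=='b' → l++,r--
[2,10] 'x'=='x' → l++,r--
[3,9] 'a'=='a' → l++,r--
[4,8] 'b'=='b' → l++,r--
[5,7] 'z'=='z' → l++,r--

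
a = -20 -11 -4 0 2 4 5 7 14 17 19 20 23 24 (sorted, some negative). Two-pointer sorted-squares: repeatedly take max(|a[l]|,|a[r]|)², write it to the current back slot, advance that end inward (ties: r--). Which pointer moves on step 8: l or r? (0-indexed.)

l

[0,13] |-20|<=|24| out[13]=576 → r--
[0,12] |-20|<=|23| out[12]=529 → r--
[0,11] |-20|<=|20| out[11]=400 → r--
[0,10] |-20|>|19| out[10]=400 → l++
[1,10] |-11|<=|19| out[9]=361 → r--
[1,9] |-11|<=|17| out[8]=289 → r--
[1,8] |-11|<=|14| out[7]=196 → r--
[1,7] |-11|>|7| out[6]=121 → l++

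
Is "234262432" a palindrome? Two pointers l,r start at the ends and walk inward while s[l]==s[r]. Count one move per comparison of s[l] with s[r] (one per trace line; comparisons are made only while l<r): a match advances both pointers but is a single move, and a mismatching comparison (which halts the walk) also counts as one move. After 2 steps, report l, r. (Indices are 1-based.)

l=3, r=7

[1,9] '2'=='2' → l++,r--
[2,8] '3'=='3' → l++,r--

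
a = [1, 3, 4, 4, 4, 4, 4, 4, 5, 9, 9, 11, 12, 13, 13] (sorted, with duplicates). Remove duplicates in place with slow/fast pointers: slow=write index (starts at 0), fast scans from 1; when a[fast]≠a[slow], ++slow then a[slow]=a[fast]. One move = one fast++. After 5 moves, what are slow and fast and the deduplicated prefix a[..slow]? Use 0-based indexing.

slow=0 fast=1: a[fast]=3≠a[slow]=1 write a[1]=3, slow++,fast++
slow=1 fast=2: a[fast]=4≠a[slow]=3 write a[2]=4, slow++,fast++
slow=2 fast=3: a[fast]=4=a[slow] dup, fast++
slow=2 fast=4: a[fast]=4=a[slow] dup, fast++
slow=2 fast=5: a[fast]=4=a[slow] dup, fast++

slow=2, fast=6, prefix=[1, 3, 4]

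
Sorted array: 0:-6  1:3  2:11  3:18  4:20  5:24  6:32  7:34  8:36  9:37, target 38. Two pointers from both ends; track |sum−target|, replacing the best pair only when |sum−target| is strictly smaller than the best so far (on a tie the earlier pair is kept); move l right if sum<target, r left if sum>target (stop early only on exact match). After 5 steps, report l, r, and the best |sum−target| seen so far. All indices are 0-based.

l=2, r=6, best |Δ|=1

l=0 r=9: -6+37=31 d=7 *, l++
l=1 r=9: 3+37=40 d=2 *, r--
l=1 r=8: 3+36=39 d=1 *, r--
l=1 r=7: 3+34=37 d=1, l++
l=2 r=7: 11+34=45 d=7, r--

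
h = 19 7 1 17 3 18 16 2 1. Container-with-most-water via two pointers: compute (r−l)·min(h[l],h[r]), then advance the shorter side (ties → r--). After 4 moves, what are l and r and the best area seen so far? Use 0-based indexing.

[0,8] min(19,1)*8=8 best=8 * → r--
[0,7] min(19,2)*7=14 best=14 * → r--
[0,6] min(19,16)*6=96 best=96 * → r--
[0,5] min(19,18)*5=90 best=96 → r--

l=0, r=4, best area=96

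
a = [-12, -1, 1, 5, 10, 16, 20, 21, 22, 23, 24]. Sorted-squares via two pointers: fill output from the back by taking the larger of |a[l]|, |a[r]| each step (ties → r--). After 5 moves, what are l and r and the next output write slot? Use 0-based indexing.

l=0 r=10: |-12|<=|24| out[10]=576, r--
l=0 r=9: |-12|<=|23| out[9]=529, r--
l=0 r=8: |-12|<=|22| out[8]=484, r--
l=0 r=7: |-12|<=|21| out[7]=441, r--
l=0 r=6: |-12|<=|20| out[6]=400, r--

l=0, r=5, next write slot=5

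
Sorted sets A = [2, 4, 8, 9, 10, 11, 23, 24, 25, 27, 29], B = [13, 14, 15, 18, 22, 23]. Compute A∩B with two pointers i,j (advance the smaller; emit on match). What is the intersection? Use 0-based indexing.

i=0 j=0: 2<13, i++
i=1 j=0: 4<13, i++
i=2 j=0: 8<13, i++
i=3 j=0: 9<13, i++
i=4 j=0: 10<13, i++
i=5 j=0: 11<13, i++
i=6 j=0: 23>13, j++
i=6 j=1: 23>14, j++
i=6 j=2: 23>15, j++
i=6 j=3: 23>18, j++
i=6 j=4: 23>22, j++
i=6 j=5: 23==23 emit, i++,j++

intersection = [23]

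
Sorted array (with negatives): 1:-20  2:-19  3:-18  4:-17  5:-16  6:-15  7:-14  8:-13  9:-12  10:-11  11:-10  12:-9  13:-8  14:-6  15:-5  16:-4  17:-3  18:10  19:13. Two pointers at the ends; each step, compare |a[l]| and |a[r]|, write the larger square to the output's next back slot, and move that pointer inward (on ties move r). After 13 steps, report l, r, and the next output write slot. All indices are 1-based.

l=12, r=17, next write slot=6

[1,19] |-20|>|13| out[19]=400 → l++
[2,19] |-19|>|13| out[18]=361 → l++
[3,19] |-18|>|13| out[17]=324 → l++
[4,19] |-17|>|13| out[16]=289 → l++
[5,19] |-16|>|13| out[15]=256 → l++
[6,19] |-15|>|13| out[14]=225 → l++
[7,19] |-14|>|13| out[13]=196 → l++
[8,19] |-13|<=|13| out[12]=169 → r--
[8,18] |-13|>|10| out[11]=169 → l++
[9,18] |-12|>|10| out[10]=144 → l++
[10,18] |-11|>|10| out[9]=121 → l++
[11,18] |-10|<=|10| out[8]=100 → r--
[11,17] |-10|>|-3| out[7]=100 → l++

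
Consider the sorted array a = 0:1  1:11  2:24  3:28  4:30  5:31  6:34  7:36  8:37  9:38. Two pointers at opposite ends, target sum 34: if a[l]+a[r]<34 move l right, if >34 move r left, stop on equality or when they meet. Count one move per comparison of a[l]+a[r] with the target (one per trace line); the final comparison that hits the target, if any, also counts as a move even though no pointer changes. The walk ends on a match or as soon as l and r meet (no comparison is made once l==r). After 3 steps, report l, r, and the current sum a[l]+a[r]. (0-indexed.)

l=0 r=9: 1+38=39 >34, r--
l=0 r=8: 1+37=38 >34, r--
l=0 r=7: 1+36=37 >34, r--

l=0, r=6, sum=35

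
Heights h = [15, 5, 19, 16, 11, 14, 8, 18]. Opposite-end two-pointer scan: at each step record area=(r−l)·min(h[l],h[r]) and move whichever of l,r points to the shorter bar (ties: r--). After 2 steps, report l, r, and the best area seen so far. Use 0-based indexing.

l=2, r=7, best area=105

l=0 r=7: min(15,18)*7=105 best=105 *, l++
l=1 r=7: min(5,18)*6=30 best=105, l++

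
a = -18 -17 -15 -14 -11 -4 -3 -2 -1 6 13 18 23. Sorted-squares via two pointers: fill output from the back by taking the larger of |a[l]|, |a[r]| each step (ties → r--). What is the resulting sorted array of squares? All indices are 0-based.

[1, 4, 9, 16, 36, 121, 169, 196, 225, 289, 324, 324, 529]

l=0 r=12: |-18|<=|23| out[12]=529, r--
l=0 r=11: |-18|<=|18| out[11]=324, r--
l=0 r=10: |-18|>|13| out[10]=324, l++
l=1 r=10: |-17|>|13| out[9]=289, l++
l=2 r=10: |-15|>|13| out[8]=225, l++
l=3 r=10: |-14|>|13| out[7]=196, l++
l=4 r=10: |-11|<=|13| out[6]=169, r--
l=4 r=9: |-11|>|6| out[5]=121, l++
l=5 r=9: |-4|<=|6| out[4]=36, r--
l=5 r=8: |-4|>|-1| out[3]=16, l++
l=6 r=8: |-3|>|-1| out[2]=9, l++
l=7 r=8: |-2|>|-1| out[1]=4, l++
l=8 r=8: |-1|<=|-1| out[0]=1, r--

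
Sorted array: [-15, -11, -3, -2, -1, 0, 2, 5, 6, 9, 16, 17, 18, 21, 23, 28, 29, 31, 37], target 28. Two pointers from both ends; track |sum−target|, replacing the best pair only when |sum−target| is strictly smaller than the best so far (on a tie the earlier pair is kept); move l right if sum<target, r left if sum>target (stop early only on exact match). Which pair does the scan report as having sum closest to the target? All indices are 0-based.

pair (-3, 31) with sum 28 (|Δ|=0)

[0,18] -15+37=22 d=6 * → l++
[1,18] -11+37=26 d=2 * → l++
[2,18] -3+37=34 d=6 → r--
[2,17] -3+31=28 d=0 * → stop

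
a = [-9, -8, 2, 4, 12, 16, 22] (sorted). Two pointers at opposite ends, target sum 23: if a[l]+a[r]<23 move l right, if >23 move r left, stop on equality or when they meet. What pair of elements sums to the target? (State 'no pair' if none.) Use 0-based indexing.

l=0 r=6: -9+22=13 <23, l++
l=1 r=6: -8+22=14 <23, l++
l=2 r=6: 2+22=24 >23, r--
l=2 r=5: 2+16=18 <23, l++
l=3 r=5: 4+16=20 <23, l++
l=4 r=5: 12+16=28 >23, r--

no pair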